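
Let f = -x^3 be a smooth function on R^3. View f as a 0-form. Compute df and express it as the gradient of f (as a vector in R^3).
df = (-3*x^2) dx + (0) dy + (0) dz; grad f = (-3*x^2, 0, 0)

For a 0-form f, d f = (∂f/∂x) dx + (∂f/∂y) dy + (∂f/∂z) dz. The components of the vector representation are exactly the entries of grad f in Cartesian coordinates:
  ∂f/∂x = -3*x^2
  ∂f/∂y = 0
  ∂f/∂z = 0.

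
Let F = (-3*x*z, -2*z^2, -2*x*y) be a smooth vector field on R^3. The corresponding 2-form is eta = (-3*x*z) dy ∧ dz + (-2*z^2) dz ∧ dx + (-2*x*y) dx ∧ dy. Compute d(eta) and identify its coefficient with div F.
d(eta) = (-3*z) dx ∧ dy ∧ dz; div F = -3*z

For a 2-form in R^3 of the form above, applying d gives a 3-form with coefficient ∂P/∂x + ∂Q/∂y + ∂R/∂z:
  ∂P/∂x = -3*z
  ∂Q/∂y = 0
  ∂R/∂z = 0
Sum = -3*z, which is exactly div F.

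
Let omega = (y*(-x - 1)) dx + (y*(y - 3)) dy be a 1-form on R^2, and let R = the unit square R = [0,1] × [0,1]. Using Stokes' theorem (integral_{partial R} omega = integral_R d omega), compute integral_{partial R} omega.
integral_(partial R) omega = 3/2

Stokes: integral_partial_R omega = integral_R d omega with d omega = (∂Q/∂x - ∂P/∂y) dx ∧ dy.
  ∂Q/∂x = 0
  ∂P/∂y = -x - 1
  integrand = ∂Q/∂x - ∂P/∂y = x + 1.
Integrating over R: integral_0^1 integral_0^1 (x + 1) dx dy = 3/2.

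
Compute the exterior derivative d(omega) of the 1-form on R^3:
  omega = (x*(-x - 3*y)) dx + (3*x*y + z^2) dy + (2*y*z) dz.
d(omega) = (3*x + 3*y) dx ∧ dy

For a 1-form omega = sum_i f_i dx_i, the exterior derivative is
  d(omega) = sum_{i < j} (∂f_j/∂x_i - ∂f_i/∂x_j) dx_i ∧ dx_j.
  coefficient of dx ∧ dy: ∂f_2/∂x - ∂f_1/∂y = ∂(3*x*y + z^2)/∂x - ∂(x*(-x - 3*y))/∂y = 3*x + 3*y
Assembling: d(omega) = (3*x + 3*y) dx ∧ dy.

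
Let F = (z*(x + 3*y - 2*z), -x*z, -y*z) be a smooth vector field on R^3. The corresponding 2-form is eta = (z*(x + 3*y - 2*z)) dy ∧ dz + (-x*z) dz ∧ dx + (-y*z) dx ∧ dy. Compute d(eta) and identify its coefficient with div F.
d(eta) = (-y + z) dx ∧ dy ∧ dz; div F = -y + z

For a 2-form in R^3 of the form above, applying d gives a 3-form with coefficient ∂P/∂x + ∂Q/∂y + ∂R/∂z:
  ∂P/∂x = z
  ∂Q/∂y = 0
  ∂R/∂z = -y
Sum = -y + z, which is exactly div F.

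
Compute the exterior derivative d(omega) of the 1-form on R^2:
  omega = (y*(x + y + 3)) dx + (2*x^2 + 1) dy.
d(omega) = (3*x - 2*y - 3) dx ∧ dy

For a 1-form omega = sum_i f_i dx_i, the exterior derivative is
  d(omega) = sum_{i < j} (∂f_j/∂x_i - ∂f_i/∂x_j) dx_i ∧ dx_j.
  coefficient of dx ∧ dy: ∂f_2/∂x - ∂f_1/∂y = ∂(2*x^2 + 1)/∂x - ∂(y*(x + y + 3))/∂y = 3*x - 2*y - 3
Assembling: d(omega) = (3*x - 2*y - 3) dx ∧ dy.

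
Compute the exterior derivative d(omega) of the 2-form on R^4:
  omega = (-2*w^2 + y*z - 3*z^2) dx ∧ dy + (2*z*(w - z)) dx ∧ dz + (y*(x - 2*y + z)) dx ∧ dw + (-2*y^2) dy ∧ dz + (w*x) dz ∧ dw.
d(omega) = (y - 6*z) dx ∧ dy ∧ dz + (-4*w - x + 4*y - z) dx ∧ dy ∧ dw + (w - y + 2*z) dx ∧ dz ∧ dw

For a 2-form omega = sum_{i<j} g_{ij} dx_i ∧ dx_j, the exterior derivative is
  d(omega) = sum_{i<j} d(g_{ij}) ∧ dx_i ∧ dx_j = sum_{i<j, k} (∂g_{ij}/∂x_k) dx_k ∧ dx_i ∧ dx_j.
Expand each term, using dx_k ∧ dx_i ∧ dx_j = sgn(permutation) dx_{(a)} ∧ dx_{(b)} ∧ dx_{(c)} with (a < b < c) sorted:
  d(-2*w^2 + y*z - 3*z^2) includes (∂/∂z)(-2*w^2 + y*z - 3*z^2) dz = (y - 6*z) dz, which multiplied by dx ∧ dy gives (y - 6*z) dx ∧ dy ∧ dz
  d(-2*w^2 + y*z - 3*z^2) includes (∂/∂w)(-2*w^2 + y*z - 3*z^2) dw = (-4*w) dw, which multiplied by dx ∧ dy gives (-4*w) dx ∧ dy ∧ dw
  d(2*z*(w - z)) includes (∂/∂w)(2*z*(w - z)) dw = (2*z) dw, which multiplied by dx ∧ dz gives (2*z) dx ∧ dz ∧ dw
  d(y*(x - 2*y + z)) includes (∂/∂y)(y*(x - 2*y + z)) dy = (x - 4*y + z) dy, which multiplied by dx ∧ dw gives (-x + 4*y - z) dx ∧ dy ∧ dw
  d(y*(x - 2*y + z)) includes (∂/∂z)(y*(x - 2*y + z)) dz = (y) dz, which multiplied by dx ∧ dw gives (-y) dx ∧ dz ∧ dw
  d(w*x) includes (∂/∂x)(w*x) dx = (w) dx, which multiplied by dz ∧ dw gives (w) dx ∧ dz ∧ dw
Collecting like 3-forms: d(omega) = (y - 6*z) dx ∧ dy ∧ dz + (-4*w - x + 4*y - z) dx ∧ dy ∧ dw + (w - y + 2*z) dx ∧ dz ∧ dw.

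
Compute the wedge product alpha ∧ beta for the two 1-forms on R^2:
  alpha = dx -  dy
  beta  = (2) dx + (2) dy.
alpha ∧ beta = (4) dx ∧ dy

Distribute the wedge, using dx_i ∧ dx_j = -dx_j ∧ dx_i and dx_i ∧ dx_i = 0. For each pair (i, j) with i < j, the coefficient of dx_i ∧ dx_j in alpha ∧ beta is (alpha_i * beta_j - alpha_j * beta_i). Collecting: alpha ∧ beta = (4) dx ∧ dy.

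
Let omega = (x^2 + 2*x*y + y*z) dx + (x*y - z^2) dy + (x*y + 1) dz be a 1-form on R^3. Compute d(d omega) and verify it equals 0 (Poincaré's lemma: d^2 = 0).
d(d omega) = 0

Step 1: d omega = sum_{i<j} (∂f_j/∂x_i - ∂f_i/∂x_j) dx_i ∧ dx_j:
  coeff of dx ∧ dy: -2*x + y - z
  coeff of dx ∧ dz: 0
  coeff of dy ∧ dz: x + 2*z
Step 2: Apply d again to each 2-form coefficient. The only possible 3-form in R^3 is dx ∧ dy ∧ dz, with coefficient
  ∂(coeff of dy∧dz)/∂x - ∂(coeff of dx∧dz)/∂y + ∂(coeff of dx∧dy)/∂z
  = ∂/∂x (x + 2*z) - ∂/∂y (0) + ∂/∂z (-2*x + y - z).
Each of these terms simplifies to sums of mixed partials that cancel in pairs. The result is 0 (by equality of mixed partials for smooth functions — Schwarz / Clairaut).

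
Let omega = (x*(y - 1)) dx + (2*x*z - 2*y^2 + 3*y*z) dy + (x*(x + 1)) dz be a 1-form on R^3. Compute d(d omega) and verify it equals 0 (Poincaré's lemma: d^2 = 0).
d(d omega) = 0

Step 1: d omega = sum_{i<j} (∂f_j/∂x_i - ∂f_i/∂x_j) dx_i ∧ dx_j:
  coeff of dx ∧ dy: -x + 2*z
  coeff of dx ∧ dz: 2*x + 1
  coeff of dy ∧ dz: -2*x - 3*y
Step 2: Apply d again to each 2-form coefficient. The only possible 3-form in R^3 is dx ∧ dy ∧ dz, with coefficient
  ∂(coeff of dy∧dz)/∂x - ∂(coeff of dx∧dz)/∂y + ∂(coeff of dx∧dy)/∂z
  = ∂/∂x (-2*x - 3*y) - ∂/∂y (2*x + 1) + ∂/∂z (-x + 2*z).
Each of these terms simplifies to sums of mixed partials that cancel in pairs. The result is 0 (by equality of mixed partials for smooth functions — Schwarz / Clairaut).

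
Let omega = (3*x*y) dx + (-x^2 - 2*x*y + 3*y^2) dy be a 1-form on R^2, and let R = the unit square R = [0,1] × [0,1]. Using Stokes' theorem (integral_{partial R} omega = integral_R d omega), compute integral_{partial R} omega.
integral_(partial R) omega = -7/2

Stokes: integral_partial_R omega = integral_R d omega with d omega = (∂Q/∂x - ∂P/∂y) dx ∧ dy.
  ∂Q/∂x = -2*x - 2*y
  ∂P/∂y = 3*x
  integrand = ∂Q/∂x - ∂P/∂y = -5*x - 2*y.
Integrating over R: integral_0^1 integral_0^1 (-5*x - 2*y) dx dy = -7/2.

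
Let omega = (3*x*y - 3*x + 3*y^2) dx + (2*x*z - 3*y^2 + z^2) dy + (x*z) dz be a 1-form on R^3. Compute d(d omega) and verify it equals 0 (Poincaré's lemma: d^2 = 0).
d(d omega) = 0

Step 1: d omega = sum_{i<j} (∂f_j/∂x_i - ∂f_i/∂x_j) dx_i ∧ dx_j:
  coeff of dx ∧ dy: -3*x - 6*y + 2*z
  coeff of dx ∧ dz: z
  coeff of dy ∧ dz: -2*x - 2*z
Step 2: Apply d again to each 2-form coefficient. The only possible 3-form in R^3 is dx ∧ dy ∧ dz, with coefficient
  ∂(coeff of dy∧dz)/∂x - ∂(coeff of dx∧dz)/∂y + ∂(coeff of dx∧dy)/∂z
  = ∂/∂x (-2*x - 2*z) - ∂/∂y (z) + ∂/∂z (-3*x - 6*y + 2*z).
Each of these terms simplifies to sums of mixed partials that cancel in pairs. The result is 0 (by equality of mixed partials for smooth functions — Schwarz / Clairaut).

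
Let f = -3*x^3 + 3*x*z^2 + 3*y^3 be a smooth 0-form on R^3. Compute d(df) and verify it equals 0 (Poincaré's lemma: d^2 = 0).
d(df) = 0

Step 1: df = sum_i (∂f/∂x_i) dx_i = (-9*x^2 + 3*z^2) dx + (9*y^2) dy + (6*x*z) dz.
Step 2: Apply d again. Using the 1-form formula, the coefficient of dx ∧ dy in d(df) is ∂^2 f/∂x ∂y - ∂^2 f/∂y ∂x = (0) - (0) = 0 (equality of mixed partials for smooth f).
Similarly for dx ∧ dz and dy ∧ dz — all coefficients vanish. So d(df) = 0.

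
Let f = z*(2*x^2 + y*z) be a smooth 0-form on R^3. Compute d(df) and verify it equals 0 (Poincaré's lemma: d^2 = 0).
d(df) = 0

Step 1: df = sum_i (∂f/∂x_i) dx_i = (4*x*z) dx + (z^2) dy + (2*x^2 + 2*y*z) dz.
Step 2: Apply d again. Using the 1-form formula, the coefficient of dx ∧ dy in d(df) is ∂^2 f/∂x ∂y - ∂^2 f/∂y ∂x = (0) - (0) = 0 (equality of mixed partials for smooth f).
Similarly for dx ∧ dz and dy ∧ dz — all coefficients vanish. So d(df) = 0.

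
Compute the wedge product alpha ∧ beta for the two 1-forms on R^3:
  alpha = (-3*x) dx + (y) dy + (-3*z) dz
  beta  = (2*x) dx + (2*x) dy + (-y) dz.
alpha ∧ beta = (-2*x*(3*x + y)) dx ∧ dy + (3*x*(y + 2*z)) dx ∧ dz + (6*x*z - y^2) dy ∧ dz

Distribute the wedge, using dx_i ∧ dx_j = -dx_j ∧ dx_i and dx_i ∧ dx_i = 0. For each pair (i, j) with i < j, the coefficient of dx_i ∧ dx_j in alpha ∧ beta is (alpha_i * beta_j - alpha_j * beta_i). Collecting: alpha ∧ beta = (-2*x*(3*x + y)) dx ∧ dy + (3*x*(y + 2*z)) dx ∧ dz + (6*x*z - y^2) dy ∧ dz.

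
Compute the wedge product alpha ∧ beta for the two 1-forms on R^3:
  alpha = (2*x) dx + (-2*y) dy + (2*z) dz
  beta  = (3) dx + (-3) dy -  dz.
alpha ∧ beta = (-6*x + 6*y) dx ∧ dy + (-2*x - 6*z) dx ∧ dz + (2*y + 6*z) dy ∧ dz

Distribute the wedge, using dx_i ∧ dx_j = -dx_j ∧ dx_i and dx_i ∧ dx_i = 0. For each pair (i, j) with i < j, the coefficient of dx_i ∧ dx_j in alpha ∧ beta is (alpha_i * beta_j - alpha_j * beta_i). Collecting: alpha ∧ beta = (-6*x + 6*y) dx ∧ dy + (-2*x - 6*z) dx ∧ dz + (2*y + 6*z) dy ∧ dz.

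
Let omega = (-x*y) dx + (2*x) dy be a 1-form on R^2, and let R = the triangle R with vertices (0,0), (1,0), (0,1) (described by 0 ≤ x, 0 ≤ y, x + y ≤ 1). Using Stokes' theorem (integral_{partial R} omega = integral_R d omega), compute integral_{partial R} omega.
integral_(partial R) omega = 7/6

Stokes: integral_partial_R omega = integral_R d omega with d omega = (∂Q/∂x - ∂P/∂y) dx ∧ dy.
  ∂Q/∂x = 2
  ∂P/∂y = -x
  integrand = ∂Q/∂x - ∂P/∂y = x + 2.
Integrating over R: integral_0^1 integral_0^{1-x} (x + 2) dy dx = 7/6.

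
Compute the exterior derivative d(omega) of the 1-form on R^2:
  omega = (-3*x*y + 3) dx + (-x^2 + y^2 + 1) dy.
d(omega) = (x) dx ∧ dy

For a 1-form omega = sum_i f_i dx_i, the exterior derivative is
  d(omega) = sum_{i < j} (∂f_j/∂x_i - ∂f_i/∂x_j) dx_i ∧ dx_j.
  coefficient of dx ∧ dy: ∂f_2/∂x - ∂f_1/∂y = ∂(-x^2 + y^2 + 1)/∂x - ∂(-3*x*y + 3)/∂y = x
Assembling: d(omega) = (x) dx ∧ dy.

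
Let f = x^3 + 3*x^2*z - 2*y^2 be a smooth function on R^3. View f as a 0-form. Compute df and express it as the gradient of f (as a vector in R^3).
df = (3*x*(x + 2*z)) dx + (-4*y) dy + (3*x^2) dz; grad f = (3*x*(x + 2*z), -4*y, 3*x^2)

For a 0-form f, d f = (∂f/∂x) dx + (∂f/∂y) dy + (∂f/∂z) dz. The components of the vector representation are exactly the entries of grad f in Cartesian coordinates:
  ∂f/∂x = 3*x*(x + 2*z)
  ∂f/∂y = -4*y
  ∂f/∂z = 3*x^2.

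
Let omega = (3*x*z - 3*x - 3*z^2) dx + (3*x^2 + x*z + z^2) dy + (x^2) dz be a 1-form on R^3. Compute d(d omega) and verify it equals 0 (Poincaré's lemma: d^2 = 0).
d(d omega) = 0

Step 1: d omega = sum_{i<j} (∂f_j/∂x_i - ∂f_i/∂x_j) dx_i ∧ dx_j:
  coeff of dx ∧ dy: 6*x + z
  coeff of dx ∧ dz: -x + 6*z
  coeff of dy ∧ dz: -x - 2*z
Step 2: Apply d again to each 2-form coefficient. The only possible 3-form in R^3 is dx ∧ dy ∧ dz, with coefficient
  ∂(coeff of dy∧dz)/∂x - ∂(coeff of dx∧dz)/∂y + ∂(coeff of dx∧dy)/∂z
  = ∂/∂x (-x - 2*z) - ∂/∂y (-x + 6*z) + ∂/∂z (6*x + z).
Each of these terms simplifies to sums of mixed partials that cancel in pairs. The result is 0 (by equality of mixed partials for smooth functions — Schwarz / Clairaut).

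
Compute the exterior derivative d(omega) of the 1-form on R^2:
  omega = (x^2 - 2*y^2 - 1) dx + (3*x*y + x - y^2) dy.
d(omega) = (7*y + 1) dx ∧ dy

For a 1-form omega = sum_i f_i dx_i, the exterior derivative is
  d(omega) = sum_{i < j} (∂f_j/∂x_i - ∂f_i/∂x_j) dx_i ∧ dx_j.
  coefficient of dx ∧ dy: ∂f_2/∂x - ∂f_1/∂y = ∂(3*x*y + x - y^2)/∂x - ∂(x^2 - 2*y^2 - 1)/∂y = 7*y + 1
Assembling: d(omega) = (7*y + 1) dx ∧ dy.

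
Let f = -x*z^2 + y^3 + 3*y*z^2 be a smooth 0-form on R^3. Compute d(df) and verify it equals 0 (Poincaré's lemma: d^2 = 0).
d(df) = 0

Step 1: df = sum_i (∂f/∂x_i) dx_i = (-z^2) dx + (3*y^2 + 3*z^2) dy + (2*z*(-x + 3*y)) dz.
Step 2: Apply d again. Using the 1-form formula, the coefficient of dx ∧ dy in d(df) is ∂^2 f/∂x ∂y - ∂^2 f/∂y ∂x = (0) - (0) = 0 (equality of mixed partials for smooth f).
Similarly for dx ∧ dz and dy ∧ dz — all coefficients vanish. So d(df) = 0.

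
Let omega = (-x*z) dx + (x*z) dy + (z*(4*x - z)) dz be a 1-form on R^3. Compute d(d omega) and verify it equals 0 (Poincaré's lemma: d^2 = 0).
d(d omega) = 0

Step 1: d omega = sum_{i<j} (∂f_j/∂x_i - ∂f_i/∂x_j) dx_i ∧ dx_j:
  coeff of dx ∧ dy: z
  coeff of dx ∧ dz: x + 4*z
  coeff of dy ∧ dz: -x
Step 2: Apply d again to each 2-form coefficient. The only possible 3-form in R^3 is dx ∧ dy ∧ dz, with coefficient
  ∂(coeff of dy∧dz)/∂x - ∂(coeff of dx∧dz)/∂y + ∂(coeff of dx∧dy)/∂z
  = ∂/∂x (-x) - ∂/∂y (x + 4*z) + ∂/∂z (z).
Each of these terms simplifies to sums of mixed partials that cancel in pairs. The result is 0 (by equality of mixed partials for smooth functions — Schwarz / Clairaut).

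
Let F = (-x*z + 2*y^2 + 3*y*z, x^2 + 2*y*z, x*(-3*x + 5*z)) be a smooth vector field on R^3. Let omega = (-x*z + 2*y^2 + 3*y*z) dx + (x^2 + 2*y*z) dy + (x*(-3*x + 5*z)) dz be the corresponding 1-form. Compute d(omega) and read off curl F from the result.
d(omega) = (-2*y) dy ∧ dz + (5*x + 3*y - 5*z) dz ∧ dx + (2*x - 4*y - 3*z) dx ∧ dy; curl F = (-2*y, 5*x + 3*y - 5*z, 2*x - 4*y - 3*z)

d omega = sum_{i<j} (∂f_j/∂x_i - ∂f_i/∂x_j) dx_i ∧ dx_j. Under the identification (dy ∧ dz, dz ∧ dx, dx ∧ dy) ↔ (e_x, e_y, e_z), the coefficients are exactly the components of curl F. Compute:
  ∂R/∂y - ∂Q/∂z = (0) - (2*y) = -2*y
  ∂P/∂z - ∂R/∂x = (-x + 3*y) - (-6*x + 5*z) = 5*x + 3*y - 5*z
  ∂Q/∂x - ∂P/∂y = (2*x) - (4*y + 3*z) = 2*x - 4*y - 3*z.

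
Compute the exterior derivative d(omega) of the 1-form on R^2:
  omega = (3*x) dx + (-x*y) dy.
d(omega) = (-y) dx ∧ dy

For a 1-form omega = sum_i f_i dx_i, the exterior derivative is
  d(omega) = sum_{i < j} (∂f_j/∂x_i - ∂f_i/∂x_j) dx_i ∧ dx_j.
  coefficient of dx ∧ dy: ∂f_2/∂x - ∂f_1/∂y = ∂(-x*y)/∂x - ∂(3*x)/∂y = -y
Assembling: d(omega) = (-y) dx ∧ dy.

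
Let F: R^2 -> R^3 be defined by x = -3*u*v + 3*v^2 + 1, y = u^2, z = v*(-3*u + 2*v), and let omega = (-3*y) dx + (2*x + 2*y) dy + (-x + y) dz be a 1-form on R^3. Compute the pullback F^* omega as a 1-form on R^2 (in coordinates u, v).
F^* omega = (4*u^3 - 6*u^2*v + 3*u*v^2 + 4*u + 9*v^3 + 3*v) du + (6*u^3 - 23*u^2*v + 21*u*v^2 + 3*u - 12*v^3 - 4*v) dv

Using F^*(f dg) = (f ∘ F) d(g ∘ F), substitute each coordinate x_i by F_i(u, v) in f_i, and replace dx_i by d F_i = (∂F_i/∂u) du + (∂F_i/∂v) dv.
  For the x component: f_1(F) = -3*u^2; d F_1 = (-3*v) du + (-3*u + 6*v) dv
  For the y component: f_2(F) = 2*u^2 - 6*u*v + 6*v^2 + 2; d F_2 = (2*u) du + (0) dv
  For the z component: f_3(F) = u^2 + 3*u*v - 3*v^2 - 1; d F_3 = (-3*v) du + (-3*u + 4*v) dv
Combining and collecting du, dv coefficients:
  coeff of du: 4*u^3 - 6*u^2*v + 3*u*v^2 + 4*u + 9*v^3 + 3*v
  coeff of dv: 6*u^3 - 23*u^2*v + 21*u*v^2 + 3*u - 12*v^3 - 4*v
F^* omega = (4*u^3 - 6*u^2*v + 3*u*v^2 + 4*u + 9*v^3 + 3*v) du + (6*u^3 - 23*u^2*v + 21*u*v^2 + 3*u - 12*v^3 - 4*v) dv.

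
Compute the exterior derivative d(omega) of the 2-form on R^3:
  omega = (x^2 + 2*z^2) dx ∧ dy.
d(omega) = (4*z) dx ∧ dy ∧ dz

For a 2-form omega = sum_{i<j} g_{ij} dx_i ∧ dx_j, the exterior derivative is
  d(omega) = sum_{i<j} d(g_{ij}) ∧ dx_i ∧ dx_j = sum_{i<j, k} (∂g_{ij}/∂x_k) dx_k ∧ dx_i ∧ dx_j.
Expand each term, using dx_k ∧ dx_i ∧ dx_j = sgn(permutation) dx_{(a)} ∧ dx_{(b)} ∧ dx_{(c)} with (a < b < c) sorted:
  d(x^2 + 2*z^2) includes (∂/∂z)(x^2 + 2*z^2) dz = (4*z) dz, which multiplied by dx ∧ dy gives (4*z) dx ∧ dy ∧ dz
Collecting like 3-forms: d(omega) = (4*z) dx ∧ dy ∧ dz.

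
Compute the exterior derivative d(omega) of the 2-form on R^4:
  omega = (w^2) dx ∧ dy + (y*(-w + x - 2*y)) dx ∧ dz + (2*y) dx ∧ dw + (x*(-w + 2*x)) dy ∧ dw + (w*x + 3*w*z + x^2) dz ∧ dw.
d(omega) = (w + 4*x - 2) dx ∧ dy ∧ dw + (w - x + 4*y) dx ∧ dy ∧ dz + (w + 2*x - y) dx ∧ dz ∧ dw

For a 2-form omega = sum_{i<j} g_{ij} dx_i ∧ dx_j, the exterior derivative is
  d(omega) = sum_{i<j} d(g_{ij}) ∧ dx_i ∧ dx_j = sum_{i<j, k} (∂g_{ij}/∂x_k) dx_k ∧ dx_i ∧ dx_j.
Expand each term, using dx_k ∧ dx_i ∧ dx_j = sgn(permutation) dx_{(a)} ∧ dx_{(b)} ∧ dx_{(c)} with (a < b < c) sorted:
  d(w^2) includes (∂/∂w)(w^2) dw = (2*w) dw, which multiplied by dx ∧ dy gives (2*w) dx ∧ dy ∧ dw
  d(y*(-w + x - 2*y)) includes (∂/∂y)(y*(-w + x - 2*y)) dy = (-w + x - 4*y) dy, which multiplied by dx ∧ dz gives (w - x + 4*y) dx ∧ dy ∧ dz
  d(y*(-w + x - 2*y)) includes (∂/∂w)(y*(-w + x - 2*y)) dw = (-y) dw, which multiplied by dx ∧ dz gives (-y) dx ∧ dz ∧ dw
  d(2*y) includes (∂/∂y)(2*y) dy = (2) dy, which multiplied by dx ∧ dw gives (-2) dx ∧ dy ∧ dw
  d(x*(-w + 2*x)) includes (∂/∂x)(x*(-w + 2*x)) dx = (-w + 4*x) dx, which multiplied by dy ∧ dw gives (-w + 4*x) dx ∧ dy ∧ dw
  d(w*x + 3*w*z + x^2) includes (∂/∂x)(w*x + 3*w*z + x^2) dx = (w + 2*x) dx, which multiplied by dz ∧ dw gives (w + 2*x) dx ∧ dz ∧ dw
Collecting like 3-forms: d(omega) = (w + 4*x - 2) dx ∧ dy ∧ dw + (w - x + 4*y) dx ∧ dy ∧ dz + (w + 2*x - y) dx ∧ dz ∧ dw.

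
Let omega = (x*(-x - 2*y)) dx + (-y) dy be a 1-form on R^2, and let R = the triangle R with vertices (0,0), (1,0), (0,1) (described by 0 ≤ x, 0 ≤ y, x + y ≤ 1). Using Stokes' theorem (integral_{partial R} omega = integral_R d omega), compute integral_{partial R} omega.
integral_(partial R) omega = 1/3

Stokes: integral_partial_R omega = integral_R d omega with d omega = (∂Q/∂x - ∂P/∂y) dx ∧ dy.
  ∂Q/∂x = 0
  ∂P/∂y = -2*x
  integrand = ∂Q/∂x - ∂P/∂y = 2*x.
Integrating over R: integral_0^1 integral_0^{1-x} (2*x) dy dx = 1/3.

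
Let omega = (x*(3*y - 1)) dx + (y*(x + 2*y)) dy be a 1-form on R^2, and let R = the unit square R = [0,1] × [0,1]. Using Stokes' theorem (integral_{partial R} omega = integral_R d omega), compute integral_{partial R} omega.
integral_(partial R) omega = -1

Stokes: integral_partial_R omega = integral_R d omega with d omega = (∂Q/∂x - ∂P/∂y) dx ∧ dy.
  ∂Q/∂x = y
  ∂P/∂y = 3*x
  integrand = ∂Q/∂x - ∂P/∂y = -3*x + y.
Integrating over R: integral_0^1 integral_0^1 (-3*x + y) dx dy = -1.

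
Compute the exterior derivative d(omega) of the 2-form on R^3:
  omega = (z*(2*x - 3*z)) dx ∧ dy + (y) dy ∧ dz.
d(omega) = (2*x - 6*z) dx ∧ dy ∧ dz

For a 2-form omega = sum_{i<j} g_{ij} dx_i ∧ dx_j, the exterior derivative is
  d(omega) = sum_{i<j} d(g_{ij}) ∧ dx_i ∧ dx_j = sum_{i<j, k} (∂g_{ij}/∂x_k) dx_k ∧ dx_i ∧ dx_j.
Expand each term, using dx_k ∧ dx_i ∧ dx_j = sgn(permutation) dx_{(a)} ∧ dx_{(b)} ∧ dx_{(c)} with (a < b < c) sorted:
  d(z*(2*x - 3*z)) includes (∂/∂z)(z*(2*x - 3*z)) dz = (2*x - 6*z) dz, which multiplied by dx ∧ dy gives (2*x - 6*z) dx ∧ dy ∧ dz
Collecting like 3-forms: d(omega) = (2*x - 6*z) dx ∧ dy ∧ dz.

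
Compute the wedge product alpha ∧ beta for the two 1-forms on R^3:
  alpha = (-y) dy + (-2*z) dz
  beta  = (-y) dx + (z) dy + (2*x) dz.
alpha ∧ beta = (-y^2) dx ∧ dy + (-2*x*y + 2*z^2) dy ∧ dz + (-2*y*z) dx ∧ dz

Distribute the wedge, using dx_i ∧ dx_j = -dx_j ∧ dx_i and dx_i ∧ dx_i = 0. For each pair (i, j) with i < j, the coefficient of dx_i ∧ dx_j in alpha ∧ beta is (alpha_i * beta_j - alpha_j * beta_i). Collecting: alpha ∧ beta = (-y^2) dx ∧ dy + (-2*x*y + 2*z^2) dy ∧ dz + (-2*y*z) dx ∧ dz.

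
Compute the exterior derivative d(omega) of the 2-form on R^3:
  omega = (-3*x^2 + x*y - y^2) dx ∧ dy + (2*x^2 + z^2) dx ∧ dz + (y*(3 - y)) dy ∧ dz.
d(omega) = 0

For a 2-form omega = sum_{i<j} g_{ij} dx_i ∧ dx_j, the exterior derivative is
  d(omega) = sum_{i<j} d(g_{ij}) ∧ dx_i ∧ dx_j = sum_{i<j, k} (∂g_{ij}/∂x_k) dx_k ∧ dx_i ∧ dx_j.
Expand each term, using dx_k ∧ dx_i ∧ dx_j = sgn(permutation) dx_{(a)} ∧ dx_{(b)} ∧ dx_{(c)} with (a < b < c) sorted:

Collecting like 3-forms: d(omega) = 0.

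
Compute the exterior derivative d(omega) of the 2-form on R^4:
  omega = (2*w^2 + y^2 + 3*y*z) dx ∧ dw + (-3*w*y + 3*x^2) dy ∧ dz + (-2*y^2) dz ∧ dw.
d(omega) = (-2*y - 3*z) dx ∧ dy ∧ dw + (-3*y) dx ∧ dz ∧ dw + (6*x) dx ∧ dy ∧ dz + (-7*y) dy ∧ dz ∧ dw

For a 2-form omega = sum_{i<j} g_{ij} dx_i ∧ dx_j, the exterior derivative is
  d(omega) = sum_{i<j} d(g_{ij}) ∧ dx_i ∧ dx_j = sum_{i<j, k} (∂g_{ij}/∂x_k) dx_k ∧ dx_i ∧ dx_j.
Expand each term, using dx_k ∧ dx_i ∧ dx_j = sgn(permutation) dx_{(a)} ∧ dx_{(b)} ∧ dx_{(c)} with (a < b < c) sorted:
  d(2*w^2 + y^2 + 3*y*z) includes (∂/∂y)(2*w^2 + y^2 + 3*y*z) dy = (2*y + 3*z) dy, which multiplied by dx ∧ dw gives (-2*y - 3*z) dx ∧ dy ∧ dw
  d(2*w^2 + y^2 + 3*y*z) includes (∂/∂z)(2*w^2 + y^2 + 3*y*z) dz = (3*y) dz, which multiplied by dx ∧ dw gives (-3*y) dx ∧ dz ∧ dw
  d(-3*w*y + 3*x^2) includes (∂/∂x)(-3*w*y + 3*x^2) dx = (6*x) dx, which multiplied by dy ∧ dz gives (6*x) dx ∧ dy ∧ dz
  d(-3*w*y + 3*x^2) includes (∂/∂w)(-3*w*y + 3*x^2) dw = (-3*y) dw, which multiplied by dy ∧ dz gives (-3*y) dy ∧ dz ∧ dw
  d(-2*y^2) includes (∂/∂y)(-2*y^2) dy = (-4*y) dy, which multiplied by dz ∧ dw gives (-4*y) dy ∧ dz ∧ dw
Collecting like 3-forms: d(omega) = (-2*y - 3*z) dx ∧ dy ∧ dw + (-3*y) dx ∧ dz ∧ dw + (6*x) dx ∧ dy ∧ dz + (-7*y) dy ∧ dz ∧ dw.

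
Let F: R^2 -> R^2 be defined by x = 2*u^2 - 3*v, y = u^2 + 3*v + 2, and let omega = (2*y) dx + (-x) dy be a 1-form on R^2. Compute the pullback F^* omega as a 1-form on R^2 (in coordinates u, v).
F^* omega = (2*u*(2*u^2 + 15*v + 8)) du + (-12*u^2 - 9*v - 12) dv

Using F^*(f dg) = (f ∘ F) d(g ∘ F), substitute each coordinate x_i by F_i(u, v) in f_i, and replace dx_i by d F_i = (∂F_i/∂u) du + (∂F_i/∂v) dv.
  For the x component: f_1(F) = 2*u^2 + 6*v + 4; d F_1 = (4*u) du + (-3) dv
  For the y component: f_2(F) = -2*u^2 + 3*v; d F_2 = (2*u) du + (3) dv
Combining and collecting du, dv coefficients:
  coeff of du: 2*u*(2*u^2 + 15*v + 8)
  coeff of dv: -12*u^2 - 9*v - 12
F^* omega = (2*u*(2*u^2 + 15*v + 8)) du + (-12*u^2 - 9*v - 12) dv.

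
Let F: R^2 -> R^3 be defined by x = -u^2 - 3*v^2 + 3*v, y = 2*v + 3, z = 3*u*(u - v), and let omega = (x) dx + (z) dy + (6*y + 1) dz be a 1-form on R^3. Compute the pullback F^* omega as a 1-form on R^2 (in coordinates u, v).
F^* omega = (2*u^3 + 6*u*v^2 + 66*u*v + 114*u - 36*v^2 - 57*v) du + (6*u^2*v + 3*u^2 - 42*u*v - 57*u + 18*v^3 - 27*v^2 + 9*v) dv

Using F^*(f dg) = (f ∘ F) d(g ∘ F), substitute each coordinate x_i by F_i(u, v) in f_i, and replace dx_i by d F_i = (∂F_i/∂u) du + (∂F_i/∂v) dv.
  For the x component: f_1(F) = -u^2 - 3*v^2 + 3*v; d F_1 = (-2*u) du + (3 - 6*v) dv
  For the y component: f_2(F) = 3*u*(u - v); d F_2 = (0) du + (2) dv
  For the z component: f_3(F) = 12*v + 19; d F_3 = (6*u - 3*v) du + (-3*u) dv
Combining and collecting du, dv coefficients:
  coeff of du: 2*u^3 + 6*u*v^2 + 66*u*v + 114*u - 36*v^2 - 57*v
  coeff of dv: 6*u^2*v + 3*u^2 - 42*u*v - 57*u + 18*v^3 - 27*v^2 + 9*v
F^* omega = (2*u^3 + 6*u*v^2 + 66*u*v + 114*u - 36*v^2 - 57*v) du + (6*u^2*v + 3*u^2 - 42*u*v - 57*u + 18*v^3 - 27*v^2 + 9*v) dv.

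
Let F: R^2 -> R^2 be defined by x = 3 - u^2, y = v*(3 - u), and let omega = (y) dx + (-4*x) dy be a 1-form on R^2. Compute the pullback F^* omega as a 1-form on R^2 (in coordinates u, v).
F^* omega = (2*v*(-u^2 - 3*u + 6)) du + (-4*u^3 + 12*u^2 + 12*u - 36) dv

Using F^*(f dg) = (f ∘ F) d(g ∘ F), substitute each coordinate x_i by F_i(u, v) in f_i, and replace dx_i by d F_i = (∂F_i/∂u) du + (∂F_i/∂v) dv.
  For the x component: f_1(F) = v*(3 - u); d F_1 = (-2*u) du + (0) dv
  For the y component: f_2(F) = 4*u^2 - 12; d F_2 = (-v) du + (3 - u) dv
Combining and collecting du, dv coefficients:
  coeff of du: 2*v*(-u^2 - 3*u + 6)
  coeff of dv: -4*u^3 + 12*u^2 + 12*u - 36
F^* omega = (2*v*(-u^2 - 3*u + 6)) du + (-4*u^3 + 12*u^2 + 12*u - 36) dv.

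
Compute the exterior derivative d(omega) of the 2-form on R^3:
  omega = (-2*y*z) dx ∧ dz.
d(omega) = (2*z) dx ∧ dy ∧ dz

For a 2-form omega = sum_{i<j} g_{ij} dx_i ∧ dx_j, the exterior derivative is
  d(omega) = sum_{i<j} d(g_{ij}) ∧ dx_i ∧ dx_j = sum_{i<j, k} (∂g_{ij}/∂x_k) dx_k ∧ dx_i ∧ dx_j.
Expand each term, using dx_k ∧ dx_i ∧ dx_j = sgn(permutation) dx_{(a)} ∧ dx_{(b)} ∧ dx_{(c)} with (a < b < c) sorted:
  d(-2*y*z) includes (∂/∂y)(-2*y*z) dy = (-2*z) dy, which multiplied by dx ∧ dz gives (2*z) dx ∧ dy ∧ dz
Collecting like 3-forms: d(omega) = (2*z) dx ∧ dy ∧ dz.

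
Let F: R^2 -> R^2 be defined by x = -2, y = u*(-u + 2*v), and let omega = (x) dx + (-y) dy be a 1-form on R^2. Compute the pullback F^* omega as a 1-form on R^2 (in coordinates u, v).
F^* omega = (2*u*(-u^2 + 3*u*v - 2*v^2)) du + (2*u^2*(u - 2*v)) dv

Using F^*(f dg) = (f ∘ F) d(g ∘ F), substitute each coordinate x_i by F_i(u, v) in f_i, and replace dx_i by d F_i = (∂F_i/∂u) du + (∂F_i/∂v) dv.
  For the x component: f_1(F) = -2; d F_1 = (0) du + (0) dv
  For the y component: f_2(F) = u*(u - 2*v); d F_2 = (-2*u + 2*v) du + (2*u) dv
Combining and collecting du, dv coefficients:
  coeff of du: 2*u*(-u^2 + 3*u*v - 2*v^2)
  coeff of dv: 2*u^2*(u - 2*v)
F^* omega = (2*u*(-u^2 + 3*u*v - 2*v^2)) du + (2*u^2*(u - 2*v)) dv.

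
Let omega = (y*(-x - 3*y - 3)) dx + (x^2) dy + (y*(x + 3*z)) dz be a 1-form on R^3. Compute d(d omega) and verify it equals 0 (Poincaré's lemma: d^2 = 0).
d(d omega) = 0

Step 1: d omega = sum_{i<j} (∂f_j/∂x_i - ∂f_i/∂x_j) dx_i ∧ dx_j:
  coeff of dx ∧ dy: 3*x + 6*y + 3
  coeff of dx ∧ dz: y
  coeff of dy ∧ dz: x + 3*z
Step 2: Apply d again to each 2-form coefficient. The only possible 3-form in R^3 is dx ∧ dy ∧ dz, with coefficient
  ∂(coeff of dy∧dz)/∂x - ∂(coeff of dx∧dz)/∂y + ∂(coeff of dx∧dy)/∂z
  = ∂/∂x (x + 3*z) - ∂/∂y (y) + ∂/∂z (3*x + 6*y + 3).
Each of these terms simplifies to sums of mixed partials that cancel in pairs. The result is 0 (by equality of mixed partials for smooth functions — Schwarz / Clairaut).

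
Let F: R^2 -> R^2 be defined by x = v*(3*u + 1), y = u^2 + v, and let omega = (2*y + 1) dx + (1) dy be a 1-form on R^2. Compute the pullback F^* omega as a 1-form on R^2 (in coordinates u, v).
F^* omega = (6*u^2*v + 2*u + 6*v^2 + 3*v) du + (6*u^3 + 2*u^2 + 6*u*v + 3*u + 2*v + 2) dv

Using F^*(f dg) = (f ∘ F) d(g ∘ F), substitute each coordinate x_i by F_i(u, v) in f_i, and replace dx_i by d F_i = (∂F_i/∂u) du + (∂F_i/∂v) dv.
  For the x component: f_1(F) = 2*u^2 + 2*v + 1; d F_1 = (3*v) du + (3*u + 1) dv
  For the y component: f_2(F) = 1; d F_2 = (2*u) du + (1) dv
Combining and collecting du, dv coefficients:
  coeff of du: 6*u^2*v + 2*u + 6*v^2 + 3*v
  coeff of dv: 6*u^3 + 2*u^2 + 6*u*v + 3*u + 2*v + 2
F^* omega = (6*u^2*v + 2*u + 6*v^2 + 3*v) du + (6*u^3 + 2*u^2 + 6*u*v + 3*u + 2*v + 2) dv.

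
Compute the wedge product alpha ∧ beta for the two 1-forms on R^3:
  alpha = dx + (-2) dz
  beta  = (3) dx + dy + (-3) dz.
alpha ∧ beta = (1) dx ∧ dy + (3) dx ∧ dz + (2) dy ∧ dz

Distribute the wedge, using dx_i ∧ dx_j = -dx_j ∧ dx_i and dx_i ∧ dx_i = 0. For each pair (i, j) with i < j, the coefficient of dx_i ∧ dx_j in alpha ∧ beta is (alpha_i * beta_j - alpha_j * beta_i). Collecting: alpha ∧ beta = (1) dx ∧ dy + (3) dx ∧ dz + (2) dy ∧ dz.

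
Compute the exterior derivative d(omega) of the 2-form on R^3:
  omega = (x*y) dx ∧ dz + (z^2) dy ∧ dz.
d(omega) = (-x) dx ∧ dy ∧ dz

For a 2-form omega = sum_{i<j} g_{ij} dx_i ∧ dx_j, the exterior derivative is
  d(omega) = sum_{i<j} d(g_{ij}) ∧ dx_i ∧ dx_j = sum_{i<j, k} (∂g_{ij}/∂x_k) dx_k ∧ dx_i ∧ dx_j.
Expand each term, using dx_k ∧ dx_i ∧ dx_j = sgn(permutation) dx_{(a)} ∧ dx_{(b)} ∧ dx_{(c)} with (a < b < c) sorted:
  d(x*y) includes (∂/∂y)(x*y) dy = (x) dy, which multiplied by dx ∧ dz gives (-x) dx ∧ dy ∧ dz
Collecting like 3-forms: d(omega) = (-x) dx ∧ dy ∧ dz.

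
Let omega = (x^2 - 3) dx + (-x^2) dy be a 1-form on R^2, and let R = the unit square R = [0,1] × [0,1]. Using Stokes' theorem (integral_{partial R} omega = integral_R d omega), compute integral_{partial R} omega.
integral_(partial R) omega = -1

Stokes: integral_partial_R omega = integral_R d omega with d omega = (∂Q/∂x - ∂P/∂y) dx ∧ dy.
  ∂Q/∂x = -2*x
  ∂P/∂y = 0
  integrand = ∂Q/∂x - ∂P/∂y = -2*x.
Integrating over R: integral_0^1 integral_0^1 (-2*x) dx dy = -1.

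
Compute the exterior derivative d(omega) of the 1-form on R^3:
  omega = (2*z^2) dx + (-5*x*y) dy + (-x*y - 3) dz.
d(omega) = (-5*y) dx ∧ dy + (-y - 4*z) dx ∧ dz + (-x) dy ∧ dz

For a 1-form omega = sum_i f_i dx_i, the exterior derivative is
  d(omega) = sum_{i < j} (∂f_j/∂x_i - ∂f_i/∂x_j) dx_i ∧ dx_j.
  coefficient of dx ∧ dy: ∂f_2/∂x - ∂f_1/∂y = ∂(-5*x*y)/∂x - ∂(2*z^2)/∂y = -5*y
  coefficient of dx ∧ dz: ∂f_3/∂x - ∂f_1/∂z = ∂(-x*y - 3)/∂x - ∂(2*z^2)/∂z = -y - 4*z
  coefficient of dy ∧ dz: ∂f_3/∂y - ∂f_2/∂z = ∂(-x*y - 3)/∂y - ∂(-5*x*y)/∂z = -x
Assembling: d(omega) = (-5*y) dx ∧ dy + (-y - 4*z) dx ∧ dz + (-x) dy ∧ dz.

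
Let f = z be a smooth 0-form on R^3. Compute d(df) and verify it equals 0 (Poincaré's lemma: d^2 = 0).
d(df) = 0

Step 1: df = sum_i (∂f/∂x_i) dx_i = (0) dx + (0) dy + (1) dz.
Step 2: Apply d again. Using the 1-form formula, the coefficient of dx ∧ dy in d(df) is ∂^2 f/∂x ∂y - ∂^2 f/∂y ∂x = (0) - (0) = 0 (equality of mixed partials for smooth f).
Similarly for dx ∧ dz and dy ∧ dz — all coefficients vanish. So d(df) = 0.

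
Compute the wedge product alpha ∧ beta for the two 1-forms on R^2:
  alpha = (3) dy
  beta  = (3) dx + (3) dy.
alpha ∧ beta = (-9) dx ∧ dy

Distribute the wedge, using dx_i ∧ dx_j = -dx_j ∧ dx_i and dx_i ∧ dx_i = 0. For each pair (i, j) with i < j, the coefficient of dx_i ∧ dx_j in alpha ∧ beta is (alpha_i * beta_j - alpha_j * beta_i). Collecting: alpha ∧ beta = (-9) dx ∧ dy.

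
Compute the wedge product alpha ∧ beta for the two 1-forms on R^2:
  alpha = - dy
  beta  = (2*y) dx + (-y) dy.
alpha ∧ beta = (2*y) dx ∧ dy

Distribute the wedge, using dx_i ∧ dx_j = -dx_j ∧ dx_i and dx_i ∧ dx_i = 0. For each pair (i, j) with i < j, the coefficient of dx_i ∧ dx_j in alpha ∧ beta is (alpha_i * beta_j - alpha_j * beta_i). Collecting: alpha ∧ beta = (2*y) dx ∧ dy.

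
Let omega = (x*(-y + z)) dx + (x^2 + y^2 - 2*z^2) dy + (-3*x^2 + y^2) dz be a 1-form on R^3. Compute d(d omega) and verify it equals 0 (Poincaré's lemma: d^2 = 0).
d(d omega) = 0

Step 1: d omega = sum_{i<j} (∂f_j/∂x_i - ∂f_i/∂x_j) dx_i ∧ dx_j:
  coeff of dx ∧ dy: 3*x
  coeff of dx ∧ dz: -7*x
  coeff of dy ∧ dz: 2*y + 4*z
Step 2: Apply d again to each 2-form coefficient. The only possible 3-form in R^3 is dx ∧ dy ∧ dz, with coefficient
  ∂(coeff of dy∧dz)/∂x - ∂(coeff of dx∧dz)/∂y + ∂(coeff of dx∧dy)/∂z
  = ∂/∂x (2*y + 4*z) - ∂/∂y (-7*x) + ∂/∂z (3*x).
Each of these terms simplifies to sums of mixed partials that cancel in pairs. The result is 0 (by equality of mixed partials for smooth functions — Schwarz / Clairaut).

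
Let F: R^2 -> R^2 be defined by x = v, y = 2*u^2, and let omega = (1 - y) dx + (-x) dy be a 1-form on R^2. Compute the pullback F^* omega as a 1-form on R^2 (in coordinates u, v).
F^* omega = (-4*u*v) du + (1 - 2*u^2) dv

Using F^*(f dg) = (f ∘ F) d(g ∘ F), substitute each coordinate x_i by F_i(u, v) in f_i, and replace dx_i by d F_i = (∂F_i/∂u) du + (∂F_i/∂v) dv.
  For the x component: f_1(F) = 1 - 2*u^2; d F_1 = (0) du + (1) dv
  For the y component: f_2(F) = -v; d F_2 = (4*u) du + (0) dv
Combining and collecting du, dv coefficients:
  coeff of du: -4*u*v
  coeff of dv: 1 - 2*u^2
F^* omega = (-4*u*v) du + (1 - 2*u^2) dv.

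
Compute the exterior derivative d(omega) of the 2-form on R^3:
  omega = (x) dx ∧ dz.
d(omega) = 0

For a 2-form omega = sum_{i<j} g_{ij} dx_i ∧ dx_j, the exterior derivative is
  d(omega) = sum_{i<j} d(g_{ij}) ∧ dx_i ∧ dx_j = sum_{i<j, k} (∂g_{ij}/∂x_k) dx_k ∧ dx_i ∧ dx_j.
Expand each term, using dx_k ∧ dx_i ∧ dx_j = sgn(permutation) dx_{(a)} ∧ dx_{(b)} ∧ dx_{(c)} with (a < b < c) sorted:

Collecting like 3-forms: d(omega) = 0.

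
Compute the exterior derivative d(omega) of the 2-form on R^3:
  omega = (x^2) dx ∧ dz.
d(omega) = 0

For a 2-form omega = sum_{i<j} g_{ij} dx_i ∧ dx_j, the exterior derivative is
  d(omega) = sum_{i<j} d(g_{ij}) ∧ dx_i ∧ dx_j = sum_{i<j, k} (∂g_{ij}/∂x_k) dx_k ∧ dx_i ∧ dx_j.
Expand each term, using dx_k ∧ dx_i ∧ dx_j = sgn(permutation) dx_{(a)} ∧ dx_{(b)} ∧ dx_{(c)} with (a < b < c) sorted:

Collecting like 3-forms: d(omega) = 0.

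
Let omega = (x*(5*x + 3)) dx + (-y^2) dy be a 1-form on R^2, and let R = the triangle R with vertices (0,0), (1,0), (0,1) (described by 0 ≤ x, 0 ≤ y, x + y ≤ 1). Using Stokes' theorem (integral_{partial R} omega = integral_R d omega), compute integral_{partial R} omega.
integral_(partial R) omega = 0

Stokes: integral_partial_R omega = integral_R d omega with d omega = (∂Q/∂x - ∂P/∂y) dx ∧ dy.
  ∂Q/∂x = 0
  ∂P/∂y = 0
  integrand = ∂Q/∂x - ∂P/∂y = 0.
Integrating over R: integral_0^1 integral_0^{1-x} (0) dy dx = 0.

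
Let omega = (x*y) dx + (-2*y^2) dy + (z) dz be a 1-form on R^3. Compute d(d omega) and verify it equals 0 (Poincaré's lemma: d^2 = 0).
d(d omega) = 0

Step 1: d omega = sum_{i<j} (∂f_j/∂x_i - ∂f_i/∂x_j) dx_i ∧ dx_j:
  coeff of dx ∧ dy: -x
  coeff of dx ∧ dz: 0
  coeff of dy ∧ dz: 0
Step 2: Apply d again to each 2-form coefficient. The only possible 3-form in R^3 is dx ∧ dy ∧ dz, with coefficient
  ∂(coeff of dy∧dz)/∂x - ∂(coeff of dx∧dz)/∂y + ∂(coeff of dx∧dy)/∂z
  = ∂/∂x (0) - ∂/∂y (0) + ∂/∂z (-x).
Each of these terms simplifies to sums of mixed partials that cancel in pairs. The result is 0 (by equality of mixed partials for smooth functions — Schwarz / Clairaut).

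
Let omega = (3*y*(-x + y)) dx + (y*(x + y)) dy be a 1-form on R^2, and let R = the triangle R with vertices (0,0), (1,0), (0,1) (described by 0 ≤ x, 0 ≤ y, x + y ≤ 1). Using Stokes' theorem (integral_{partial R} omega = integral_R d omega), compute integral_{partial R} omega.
integral_(partial R) omega = -1/3

Stokes: integral_partial_R omega = integral_R d omega with d omega = (∂Q/∂x - ∂P/∂y) dx ∧ dy.
  ∂Q/∂x = y
  ∂P/∂y = -3*x + 6*y
  integrand = ∂Q/∂x - ∂P/∂y = 3*x - 5*y.
Integrating over R: integral_0^1 integral_0^{1-x} (3*x - 5*y) dy dx = -1/3.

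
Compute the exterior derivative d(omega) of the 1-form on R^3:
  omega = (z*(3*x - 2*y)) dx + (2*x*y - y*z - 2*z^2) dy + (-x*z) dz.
d(omega) = (2*y + 2*z) dx ∧ dy + (-3*x + 2*y - z) dx ∧ dz + (y + 4*z) dy ∧ dz

For a 1-form omega = sum_i f_i dx_i, the exterior derivative is
  d(omega) = sum_{i < j} (∂f_j/∂x_i - ∂f_i/∂x_j) dx_i ∧ dx_j.
  coefficient of dx ∧ dy: ∂f_2/∂x - ∂f_1/∂y = ∂(2*x*y - y*z - 2*z^2)/∂x - ∂(z*(3*x - 2*y))/∂y = 2*y + 2*z
  coefficient of dx ∧ dz: ∂f_3/∂x - ∂f_1/∂z = ∂(-x*z)/∂x - ∂(z*(3*x - 2*y))/∂z = -3*x + 2*y - z
  coefficient of dy ∧ dz: ∂f_3/∂y - ∂f_2/∂z = ∂(-x*z)/∂y - ∂(2*x*y - y*z - 2*z^2)/∂z = y + 4*z
Assembling: d(omega) = (2*y + 2*z) dx ∧ dy + (-3*x + 2*y - z) dx ∧ dz + (y + 4*z) dy ∧ dz.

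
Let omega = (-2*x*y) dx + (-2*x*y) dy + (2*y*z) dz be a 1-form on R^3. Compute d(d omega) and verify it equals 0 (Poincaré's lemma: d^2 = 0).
d(d omega) = 0

Step 1: d omega = sum_{i<j} (∂f_j/∂x_i - ∂f_i/∂x_j) dx_i ∧ dx_j:
  coeff of dx ∧ dy: 2*x - 2*y
  coeff of dx ∧ dz: 0
  coeff of dy ∧ dz: 2*z
Step 2: Apply d again to each 2-form coefficient. The only possible 3-form in R^3 is dx ∧ dy ∧ dz, with coefficient
  ∂(coeff of dy∧dz)/∂x - ∂(coeff of dx∧dz)/∂y + ∂(coeff of dx∧dy)/∂z
  = ∂/∂x (2*z) - ∂/∂y (0) + ∂/∂z (2*x - 2*y).
Each of these terms simplifies to sums of mixed partials that cancel in pairs. The result is 0 (by equality of mixed partials for smooth functions — Schwarz / Clairaut).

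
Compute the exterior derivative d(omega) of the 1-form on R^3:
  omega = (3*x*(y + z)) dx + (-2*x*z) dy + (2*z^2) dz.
d(omega) = (-3*x - 2*z) dx ∧ dy + (-3*x) dx ∧ dz + (2*x) dy ∧ dz

For a 1-form omega = sum_i f_i dx_i, the exterior derivative is
  d(omega) = sum_{i < j} (∂f_j/∂x_i - ∂f_i/∂x_j) dx_i ∧ dx_j.
  coefficient of dx ∧ dy: ∂f_2/∂x - ∂f_1/∂y = ∂(-2*x*z)/∂x - ∂(3*x*(y + z))/∂y = -3*x - 2*z
  coefficient of dx ∧ dz: ∂f_3/∂x - ∂f_1/∂z = ∂(2*z^2)/∂x - ∂(3*x*(y + z))/∂z = -3*x
  coefficient of dy ∧ dz: ∂f_3/∂y - ∂f_2/∂z = ∂(2*z^2)/∂y - ∂(-2*x*z)/∂z = 2*x
Assembling: d(omega) = (-3*x - 2*z) dx ∧ dy + (-3*x) dx ∧ dz + (2*x) dy ∧ dz.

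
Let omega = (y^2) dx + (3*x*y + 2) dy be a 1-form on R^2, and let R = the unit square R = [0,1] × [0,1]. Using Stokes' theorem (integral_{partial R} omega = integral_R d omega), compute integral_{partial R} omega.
integral_(partial R) omega = 1/2

Stokes: integral_partial_R omega = integral_R d omega with d omega = (∂Q/∂x - ∂P/∂y) dx ∧ dy.
  ∂Q/∂x = 3*y
  ∂P/∂y = 2*y
  integrand = ∂Q/∂x - ∂P/∂y = y.
Integrating over R: integral_0^1 integral_0^1 (y) dx dy = 1/2.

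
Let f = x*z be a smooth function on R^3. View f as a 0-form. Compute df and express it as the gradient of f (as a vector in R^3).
df = (z) dx + (0) dy + (x) dz; grad f = (z, 0, x)

For a 0-form f, d f = (∂f/∂x) dx + (∂f/∂y) dy + (∂f/∂z) dz. The components of the vector representation are exactly the entries of grad f in Cartesian coordinates:
  ∂f/∂x = z
  ∂f/∂y = 0
  ∂f/∂z = x.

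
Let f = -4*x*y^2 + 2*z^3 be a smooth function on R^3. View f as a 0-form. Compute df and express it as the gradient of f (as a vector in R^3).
df = (-4*y^2) dx + (-8*x*y) dy + (6*z^2) dz; grad f = (-4*y^2, -8*x*y, 6*z^2)

For a 0-form f, d f = (∂f/∂x) dx + (∂f/∂y) dy + (∂f/∂z) dz. The components of the vector representation are exactly the entries of grad f in Cartesian coordinates:
  ∂f/∂x = -4*y^2
  ∂f/∂y = -8*x*y
  ∂f/∂z = 6*z^2.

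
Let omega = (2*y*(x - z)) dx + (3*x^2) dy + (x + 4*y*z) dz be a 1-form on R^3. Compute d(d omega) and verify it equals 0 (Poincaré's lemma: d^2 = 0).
d(d omega) = 0

Step 1: d omega = sum_{i<j} (∂f_j/∂x_i - ∂f_i/∂x_j) dx_i ∧ dx_j:
  coeff of dx ∧ dy: 4*x + 2*z
  coeff of dx ∧ dz: 2*y + 1
  coeff of dy ∧ dz: 4*z
Step 2: Apply d again to each 2-form coefficient. The only possible 3-form in R^3 is dx ∧ dy ∧ dz, with coefficient
  ∂(coeff of dy∧dz)/∂x - ∂(coeff of dx∧dz)/∂y + ∂(coeff of dx∧dy)/∂z
  = ∂/∂x (4*z) - ∂/∂y (2*y + 1) + ∂/∂z (4*x + 2*z).
Each of these terms simplifies to sums of mixed partials that cancel in pairs. The result is 0 (by equality of mixed partials for smooth functions — Schwarz / Clairaut).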